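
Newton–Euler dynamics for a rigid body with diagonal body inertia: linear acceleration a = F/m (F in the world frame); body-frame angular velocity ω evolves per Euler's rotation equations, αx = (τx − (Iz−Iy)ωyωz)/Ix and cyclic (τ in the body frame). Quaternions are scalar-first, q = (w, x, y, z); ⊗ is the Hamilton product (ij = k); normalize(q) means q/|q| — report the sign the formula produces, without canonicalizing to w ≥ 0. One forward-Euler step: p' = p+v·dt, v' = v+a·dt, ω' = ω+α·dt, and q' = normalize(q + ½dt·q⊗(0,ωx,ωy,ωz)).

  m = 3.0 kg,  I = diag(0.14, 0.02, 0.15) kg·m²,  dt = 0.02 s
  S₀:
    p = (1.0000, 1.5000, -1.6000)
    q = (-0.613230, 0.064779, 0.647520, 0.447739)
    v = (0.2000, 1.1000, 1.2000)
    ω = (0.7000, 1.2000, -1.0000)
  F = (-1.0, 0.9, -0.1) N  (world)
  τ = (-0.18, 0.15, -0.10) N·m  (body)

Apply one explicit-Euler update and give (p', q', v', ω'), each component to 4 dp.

p' = (1.0040, 1.5220, -1.5760)
q' = (-0.6169, 0.0486, 0.6438, 0.4501)
v' = (0.1933, 1.1060, 1.1993)
ω' = (0.6966, 1.3430, -0.9999)

α = I⁻¹(τ − ω×Iω) = (-0.1714, 7.1500, 0.0053)
new body rate ω' = (0.6966, 1.3430, -0.9999)
Hamilton product q⊗(0,ω) = (-0.3746303, -1.6140678, -0.3576797, 0.2377008)
q' = normalize(q + ½dt·q⊗(0,ω)) = (-0.6169, 0.0486, 0.6438, 0.4501)
a = (-0.3333, 0.3000, -0.0333)
p' = p + v·dt = (1.0040, 1.5220, -1.5760)
v' = v + a·dt = (0.1933, 1.1060, 1.1993)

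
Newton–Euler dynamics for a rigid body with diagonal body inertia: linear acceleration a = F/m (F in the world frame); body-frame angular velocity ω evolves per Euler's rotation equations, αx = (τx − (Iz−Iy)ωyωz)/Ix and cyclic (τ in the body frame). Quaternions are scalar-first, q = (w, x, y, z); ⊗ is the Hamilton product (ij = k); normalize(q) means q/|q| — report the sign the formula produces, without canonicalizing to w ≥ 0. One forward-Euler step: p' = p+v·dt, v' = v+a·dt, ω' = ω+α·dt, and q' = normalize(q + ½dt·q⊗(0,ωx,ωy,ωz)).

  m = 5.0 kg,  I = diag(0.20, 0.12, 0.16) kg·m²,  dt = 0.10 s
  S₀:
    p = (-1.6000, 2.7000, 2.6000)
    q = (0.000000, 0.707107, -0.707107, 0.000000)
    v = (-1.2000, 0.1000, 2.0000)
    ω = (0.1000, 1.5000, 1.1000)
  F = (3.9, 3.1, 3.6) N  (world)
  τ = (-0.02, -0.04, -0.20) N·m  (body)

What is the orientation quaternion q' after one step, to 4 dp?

Hamilton product q⊗(0,ω) = (0.9899498, -0.7778177, -0.7778177, 1.1313712)
updated quaternion q' = (0.0493, 0.6653, -0.7428, 0.0563)

q' = (0.0493, 0.6653, -0.7428, 0.0563)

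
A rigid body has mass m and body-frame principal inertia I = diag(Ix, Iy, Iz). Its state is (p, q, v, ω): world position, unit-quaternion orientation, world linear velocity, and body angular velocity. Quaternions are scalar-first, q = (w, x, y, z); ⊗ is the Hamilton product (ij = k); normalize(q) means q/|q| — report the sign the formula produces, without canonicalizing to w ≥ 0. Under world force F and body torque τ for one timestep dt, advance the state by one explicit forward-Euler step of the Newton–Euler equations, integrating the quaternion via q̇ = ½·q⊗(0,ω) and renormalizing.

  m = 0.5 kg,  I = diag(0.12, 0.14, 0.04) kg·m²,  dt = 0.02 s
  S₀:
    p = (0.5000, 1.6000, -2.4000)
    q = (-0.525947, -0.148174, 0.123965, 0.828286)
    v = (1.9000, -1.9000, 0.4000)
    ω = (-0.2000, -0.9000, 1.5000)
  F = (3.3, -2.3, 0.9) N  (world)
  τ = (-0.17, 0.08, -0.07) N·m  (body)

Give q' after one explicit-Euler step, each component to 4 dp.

q' = (-0.5375, -0.1378, 0.1292, 0.8219)

q⊗(0,ω) = (-1.1604953, 1.0365943, 0.5299561, -0.6307709)
q + ½dt·q⊗(0,ω), renormalized = (-0.5375, -0.1378, 0.1292, 0.8219)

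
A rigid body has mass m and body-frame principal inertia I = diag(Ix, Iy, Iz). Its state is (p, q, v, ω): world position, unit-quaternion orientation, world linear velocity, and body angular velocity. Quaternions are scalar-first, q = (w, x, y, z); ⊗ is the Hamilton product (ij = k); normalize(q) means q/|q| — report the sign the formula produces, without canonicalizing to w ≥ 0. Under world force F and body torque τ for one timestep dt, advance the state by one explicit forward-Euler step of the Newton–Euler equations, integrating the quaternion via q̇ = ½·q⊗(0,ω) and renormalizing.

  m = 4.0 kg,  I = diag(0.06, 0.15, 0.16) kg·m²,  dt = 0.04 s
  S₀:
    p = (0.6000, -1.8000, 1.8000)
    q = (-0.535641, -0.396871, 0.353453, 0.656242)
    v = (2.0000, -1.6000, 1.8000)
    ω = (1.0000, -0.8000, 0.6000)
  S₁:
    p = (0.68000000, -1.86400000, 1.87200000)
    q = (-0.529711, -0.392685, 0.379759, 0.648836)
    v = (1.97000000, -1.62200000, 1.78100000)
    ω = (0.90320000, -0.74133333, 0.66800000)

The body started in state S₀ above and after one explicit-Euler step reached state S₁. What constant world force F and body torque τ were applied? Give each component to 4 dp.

F = (-3.0000, -2.2000, -1.9000)
τ = (-0.1500, 0.1600, 0.2000)

rate change Δω = (-0.09680000, 0.05866667, 0.06800000)
precession coupling = (-0.0048, -0.0600, -0.0720)
τ = I·(Δω/dt) + ω₀×(Iω₀) = (-0.1500, 0.1600, 0.2000)
v₁ − v₀ = (-0.03000000, -0.02200000, -0.01900000)
applied force F = (-3.0000, -2.2000, -1.9000)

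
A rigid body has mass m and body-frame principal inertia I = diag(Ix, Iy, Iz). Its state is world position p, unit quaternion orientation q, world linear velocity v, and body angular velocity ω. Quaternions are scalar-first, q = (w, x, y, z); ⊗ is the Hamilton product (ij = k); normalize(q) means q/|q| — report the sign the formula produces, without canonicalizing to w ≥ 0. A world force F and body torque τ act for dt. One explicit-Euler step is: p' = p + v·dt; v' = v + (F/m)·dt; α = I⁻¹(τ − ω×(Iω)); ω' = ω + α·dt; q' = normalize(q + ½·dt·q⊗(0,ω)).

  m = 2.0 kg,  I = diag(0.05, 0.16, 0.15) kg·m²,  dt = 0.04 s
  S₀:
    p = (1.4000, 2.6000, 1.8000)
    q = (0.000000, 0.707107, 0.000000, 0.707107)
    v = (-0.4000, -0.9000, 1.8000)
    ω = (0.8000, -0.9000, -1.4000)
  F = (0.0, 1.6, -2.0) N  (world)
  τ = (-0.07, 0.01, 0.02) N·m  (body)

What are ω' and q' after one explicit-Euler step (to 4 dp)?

gyro term ω×Iω = (-0.0126, 0.1120, -0.0792)
α = I⁻¹(τ − ω×Iω) = (-1.1480, -0.6375, 0.6613)
ω' = ω + α·dt = (0.7541, -0.9255, -1.3735)
2q̇ = q⊗(0,ω) = (0.4242642, 0.6363963, 1.5556354, -0.6363963)
q + ½dt·q⊗(0,ω), renormalized = (0.0085, 0.7193, 0.0311, 0.6939)

ω' = (0.7541, -0.9255, -1.3735)
q' = (0.0085, 0.7193, 0.0311, 0.6939)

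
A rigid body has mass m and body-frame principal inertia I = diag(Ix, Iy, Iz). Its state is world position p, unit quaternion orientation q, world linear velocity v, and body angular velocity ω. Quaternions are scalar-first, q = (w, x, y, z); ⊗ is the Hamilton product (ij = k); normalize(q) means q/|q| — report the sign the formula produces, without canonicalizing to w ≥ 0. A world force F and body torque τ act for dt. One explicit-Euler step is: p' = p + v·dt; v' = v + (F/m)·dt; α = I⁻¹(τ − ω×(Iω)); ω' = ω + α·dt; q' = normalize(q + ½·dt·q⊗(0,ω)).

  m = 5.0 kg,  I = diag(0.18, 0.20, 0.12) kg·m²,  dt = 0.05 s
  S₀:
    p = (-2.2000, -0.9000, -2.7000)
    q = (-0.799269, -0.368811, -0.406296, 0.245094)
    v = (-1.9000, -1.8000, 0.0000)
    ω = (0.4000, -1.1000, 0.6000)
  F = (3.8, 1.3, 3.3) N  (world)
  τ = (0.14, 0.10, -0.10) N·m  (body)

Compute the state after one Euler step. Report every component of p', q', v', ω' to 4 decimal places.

angular accel α = (0.4844, 0.4280, -0.7600)
ω' = ω + α·dt = (0.4242, -1.0786, 0.5620)
q⊗(0,ω) = (-0.4464576, -0.2938818, 1.1985201, 0.0886491)
q + ½dt·q⊗(0,ω), renormalized = (-0.8100, -0.3760, -0.3761, 0.2472)
p + v·dt = (-2.2950, -0.9900, -2.7000)
new velocity v' = (-1.8620, -1.7870, 0.0330)

p' = (-2.2950, -0.9900, -2.7000)
q' = (-0.8100, -0.3760, -0.3761, 0.2472)
v' = (-1.8620, -1.7870, 0.0330)
ω' = (0.4242, -1.0786, 0.5620)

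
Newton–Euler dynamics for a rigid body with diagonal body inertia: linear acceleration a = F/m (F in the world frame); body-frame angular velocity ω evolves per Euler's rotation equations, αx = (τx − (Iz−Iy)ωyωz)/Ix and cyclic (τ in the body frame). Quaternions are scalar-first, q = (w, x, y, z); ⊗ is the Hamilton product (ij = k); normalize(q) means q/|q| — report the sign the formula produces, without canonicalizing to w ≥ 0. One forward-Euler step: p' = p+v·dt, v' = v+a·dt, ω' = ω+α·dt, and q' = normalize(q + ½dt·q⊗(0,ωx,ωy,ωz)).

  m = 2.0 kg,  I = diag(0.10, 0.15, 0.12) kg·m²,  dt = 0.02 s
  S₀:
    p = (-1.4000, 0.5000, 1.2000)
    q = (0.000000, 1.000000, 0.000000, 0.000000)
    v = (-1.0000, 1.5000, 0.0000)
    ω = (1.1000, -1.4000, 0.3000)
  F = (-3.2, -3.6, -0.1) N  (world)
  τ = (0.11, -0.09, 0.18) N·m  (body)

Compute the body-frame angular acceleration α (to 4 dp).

α = (0.9740, -0.5560, 2.1417)

gyro term ω×Iω = (0.0126, -0.0066, -0.0770)
angular accel α = (0.9740, -0.5560, 2.1417)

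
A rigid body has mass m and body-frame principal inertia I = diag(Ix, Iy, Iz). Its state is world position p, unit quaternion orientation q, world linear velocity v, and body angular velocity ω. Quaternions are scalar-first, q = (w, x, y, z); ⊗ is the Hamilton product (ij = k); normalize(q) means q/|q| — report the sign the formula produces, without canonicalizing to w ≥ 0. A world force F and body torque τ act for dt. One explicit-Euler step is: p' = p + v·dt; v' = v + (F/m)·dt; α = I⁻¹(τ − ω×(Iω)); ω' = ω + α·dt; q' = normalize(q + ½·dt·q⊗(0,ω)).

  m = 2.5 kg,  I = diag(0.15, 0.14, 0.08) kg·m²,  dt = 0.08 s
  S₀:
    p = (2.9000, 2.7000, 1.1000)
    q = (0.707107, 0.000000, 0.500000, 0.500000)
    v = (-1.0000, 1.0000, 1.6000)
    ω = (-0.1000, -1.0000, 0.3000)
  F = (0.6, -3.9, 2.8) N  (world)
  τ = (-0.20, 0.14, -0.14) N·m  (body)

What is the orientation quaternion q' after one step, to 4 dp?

q⊗(0,ω) = (0.3500000, 0.5792893, -0.7571070, 0.2621321)
q + ½dt·q⊗(0,ω), renormalized = (0.7205, 0.0232, 0.4693, 0.5100)

q' = (0.7205, 0.0232, 0.4693, 0.5100)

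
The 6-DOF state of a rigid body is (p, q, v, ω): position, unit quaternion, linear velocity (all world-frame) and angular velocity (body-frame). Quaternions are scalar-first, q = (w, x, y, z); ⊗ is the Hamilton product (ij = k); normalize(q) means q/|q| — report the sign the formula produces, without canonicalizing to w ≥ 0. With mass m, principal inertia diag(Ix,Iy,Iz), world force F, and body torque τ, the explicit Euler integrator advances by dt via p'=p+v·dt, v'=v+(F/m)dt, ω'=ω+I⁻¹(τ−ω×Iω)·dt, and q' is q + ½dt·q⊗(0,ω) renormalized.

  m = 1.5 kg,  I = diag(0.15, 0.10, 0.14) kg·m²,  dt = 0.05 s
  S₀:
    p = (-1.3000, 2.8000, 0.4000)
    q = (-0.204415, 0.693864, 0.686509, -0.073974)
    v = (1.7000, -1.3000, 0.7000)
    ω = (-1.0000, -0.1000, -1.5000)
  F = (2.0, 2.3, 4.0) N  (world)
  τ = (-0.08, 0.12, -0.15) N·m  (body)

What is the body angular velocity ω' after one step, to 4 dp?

ω' = (-1.0287, -0.0475, -1.5518)

(τ − ω×Iω)/I = (-0.5733, 1.0500, -1.0357)
new body rate ω' = (-1.0287, -0.0475, -1.5518)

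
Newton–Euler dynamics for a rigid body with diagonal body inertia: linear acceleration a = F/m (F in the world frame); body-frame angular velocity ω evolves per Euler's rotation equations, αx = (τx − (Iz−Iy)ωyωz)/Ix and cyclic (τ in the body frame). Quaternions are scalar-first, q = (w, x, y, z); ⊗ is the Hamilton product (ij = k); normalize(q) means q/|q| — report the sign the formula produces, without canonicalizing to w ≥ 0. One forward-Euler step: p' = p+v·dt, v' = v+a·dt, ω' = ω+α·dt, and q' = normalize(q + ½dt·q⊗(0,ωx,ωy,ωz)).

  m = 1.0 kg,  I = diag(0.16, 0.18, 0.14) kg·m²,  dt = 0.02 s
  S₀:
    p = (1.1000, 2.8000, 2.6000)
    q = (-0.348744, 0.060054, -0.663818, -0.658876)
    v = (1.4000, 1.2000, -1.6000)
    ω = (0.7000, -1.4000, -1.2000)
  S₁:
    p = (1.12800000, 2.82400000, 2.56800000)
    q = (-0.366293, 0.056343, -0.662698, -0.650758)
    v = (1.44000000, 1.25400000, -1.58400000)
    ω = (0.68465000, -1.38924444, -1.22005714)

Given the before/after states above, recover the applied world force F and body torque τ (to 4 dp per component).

rate change Δω = (-0.01535000, 0.01075556, -0.02005714)
τ = I·(Δω/dt) + ω₀×(Iω₀) = (-0.1900, 0.0800, -0.1600)
v₁ − v₀ = (0.04000000, 0.05400000, 0.01600000)
m·(v₁−v₀)/dt = (2.0000, 2.7000, 0.8000)

F = (2.0000, 2.7000, 0.8000)
τ = (-0.1900, 0.0800, -0.1600)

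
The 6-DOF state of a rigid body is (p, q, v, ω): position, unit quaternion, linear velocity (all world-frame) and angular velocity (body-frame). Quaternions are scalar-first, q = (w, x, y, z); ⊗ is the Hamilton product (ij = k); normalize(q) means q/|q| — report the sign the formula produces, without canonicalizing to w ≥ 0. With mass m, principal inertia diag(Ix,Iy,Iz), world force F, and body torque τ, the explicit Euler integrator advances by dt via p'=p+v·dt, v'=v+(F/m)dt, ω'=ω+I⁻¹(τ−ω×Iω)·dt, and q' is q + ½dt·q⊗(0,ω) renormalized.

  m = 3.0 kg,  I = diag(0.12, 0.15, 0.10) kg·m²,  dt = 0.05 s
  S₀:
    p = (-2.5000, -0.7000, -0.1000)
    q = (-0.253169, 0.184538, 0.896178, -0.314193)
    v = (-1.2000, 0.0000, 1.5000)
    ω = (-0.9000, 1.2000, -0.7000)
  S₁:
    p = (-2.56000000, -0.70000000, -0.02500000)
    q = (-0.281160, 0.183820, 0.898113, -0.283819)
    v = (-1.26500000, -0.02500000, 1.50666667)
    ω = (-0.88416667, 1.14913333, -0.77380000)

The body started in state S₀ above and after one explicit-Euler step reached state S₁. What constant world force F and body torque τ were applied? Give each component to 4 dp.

v₁ − v₀ = (-0.06500000, -0.02500000, 0.00666667)
m·(v₁−v₀)/dt = (-3.9000, -1.5000, 0.4000)
Δω = ω₁−ω₀ = (0.01583333, -0.05086667, -0.07380000)
gyro term ω₀×Iω₀ = (0.0420, 0.0126, -0.0324)
applied torque τ = (0.0800, -0.1400, -0.1800)

F = (-3.9000, -1.5000, 0.4000)
τ = (0.0800, -0.1400, -0.1800)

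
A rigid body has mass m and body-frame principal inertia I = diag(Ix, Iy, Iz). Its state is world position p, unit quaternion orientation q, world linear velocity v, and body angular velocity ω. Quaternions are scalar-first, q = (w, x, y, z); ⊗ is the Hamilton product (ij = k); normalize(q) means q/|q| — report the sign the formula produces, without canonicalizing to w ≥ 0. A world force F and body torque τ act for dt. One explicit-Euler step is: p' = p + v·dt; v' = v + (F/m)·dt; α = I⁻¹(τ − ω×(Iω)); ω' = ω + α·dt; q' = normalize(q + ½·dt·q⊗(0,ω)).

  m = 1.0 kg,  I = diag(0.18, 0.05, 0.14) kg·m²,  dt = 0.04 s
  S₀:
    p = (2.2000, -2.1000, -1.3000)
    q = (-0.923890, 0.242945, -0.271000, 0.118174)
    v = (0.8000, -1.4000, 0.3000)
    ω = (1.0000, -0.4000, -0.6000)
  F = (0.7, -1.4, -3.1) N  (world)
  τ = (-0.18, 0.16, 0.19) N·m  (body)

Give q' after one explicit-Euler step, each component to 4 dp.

q' = (-0.9292, 0.2286, -0.2583, 0.1327)

q⊗(0,ω) = (-0.2804406, -0.7140204, 0.6334970, 0.7281560)
q' = normalize(q + ½dt·q⊗(0,ω)) = (-0.9292, 0.2286, -0.2583, 0.1327)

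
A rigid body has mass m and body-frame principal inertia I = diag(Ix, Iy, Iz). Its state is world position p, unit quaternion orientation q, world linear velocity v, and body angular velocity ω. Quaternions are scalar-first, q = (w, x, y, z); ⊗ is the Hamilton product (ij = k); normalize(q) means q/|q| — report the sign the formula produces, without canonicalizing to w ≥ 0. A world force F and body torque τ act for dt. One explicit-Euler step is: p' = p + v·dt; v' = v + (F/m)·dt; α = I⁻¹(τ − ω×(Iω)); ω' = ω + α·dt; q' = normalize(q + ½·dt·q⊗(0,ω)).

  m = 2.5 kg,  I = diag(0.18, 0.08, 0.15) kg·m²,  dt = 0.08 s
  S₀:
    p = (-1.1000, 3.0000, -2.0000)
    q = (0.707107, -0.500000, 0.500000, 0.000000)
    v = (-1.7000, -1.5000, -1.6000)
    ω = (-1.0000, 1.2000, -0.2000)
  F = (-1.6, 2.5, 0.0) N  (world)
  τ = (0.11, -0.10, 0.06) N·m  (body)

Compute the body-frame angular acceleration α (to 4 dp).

precession coupling ω×(Iω) = (-0.0168, 0.0060, 0.1200)
(τ − ω×Iω)/I = (0.7044, -1.3250, -0.4000)

α = (0.7044, -1.3250, -0.4000)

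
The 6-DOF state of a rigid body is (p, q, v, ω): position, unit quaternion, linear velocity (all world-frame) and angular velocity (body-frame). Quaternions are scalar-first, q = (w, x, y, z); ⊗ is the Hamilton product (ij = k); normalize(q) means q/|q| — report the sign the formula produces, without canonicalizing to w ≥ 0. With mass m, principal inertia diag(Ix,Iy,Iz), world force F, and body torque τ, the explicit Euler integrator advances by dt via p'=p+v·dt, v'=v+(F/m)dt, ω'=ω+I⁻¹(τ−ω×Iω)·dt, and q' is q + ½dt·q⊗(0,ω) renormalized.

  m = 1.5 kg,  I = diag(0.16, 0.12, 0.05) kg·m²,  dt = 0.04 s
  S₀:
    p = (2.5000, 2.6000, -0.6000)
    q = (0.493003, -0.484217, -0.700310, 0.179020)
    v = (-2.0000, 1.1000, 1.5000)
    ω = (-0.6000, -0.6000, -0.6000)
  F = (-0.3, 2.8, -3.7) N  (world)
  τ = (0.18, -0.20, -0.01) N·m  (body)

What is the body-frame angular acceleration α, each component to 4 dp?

precession coupling ω×(Iω) = (-0.0252, 0.0396, -0.0144)
α = I⁻¹(τ − ω×Iω) = (1.2825, -1.9967, 0.0880)

α = (1.2825, -1.9967, 0.0880)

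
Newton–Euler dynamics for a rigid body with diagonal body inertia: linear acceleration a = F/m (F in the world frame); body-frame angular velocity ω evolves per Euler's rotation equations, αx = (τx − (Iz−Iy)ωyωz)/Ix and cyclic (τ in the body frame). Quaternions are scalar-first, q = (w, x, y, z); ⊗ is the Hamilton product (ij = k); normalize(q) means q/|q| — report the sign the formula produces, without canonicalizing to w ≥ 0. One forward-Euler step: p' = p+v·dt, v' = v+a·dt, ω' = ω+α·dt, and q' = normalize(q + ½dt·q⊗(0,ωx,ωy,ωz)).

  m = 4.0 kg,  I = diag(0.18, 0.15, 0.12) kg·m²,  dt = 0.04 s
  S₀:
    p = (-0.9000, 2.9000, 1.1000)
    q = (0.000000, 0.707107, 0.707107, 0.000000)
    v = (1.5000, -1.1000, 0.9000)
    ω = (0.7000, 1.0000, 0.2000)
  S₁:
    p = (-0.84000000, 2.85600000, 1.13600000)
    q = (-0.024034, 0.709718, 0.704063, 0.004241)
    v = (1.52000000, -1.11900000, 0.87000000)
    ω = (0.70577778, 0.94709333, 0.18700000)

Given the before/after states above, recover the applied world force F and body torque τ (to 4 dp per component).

velocity change Δv = (0.02000000, -0.01900000, -0.03000000)
F = m·Δv/dt = (2.0000, -1.9000, -3.0000)
ω₁ − ω₀ = (0.00577778, -0.05290667, -0.01300000)
ω₀×(Iω₀) = (-0.0060, 0.0084, -0.0210)
I·α + gyro = (0.0200, -0.1900, -0.0600)

F = (2.0000, -1.9000, -3.0000)
τ = (0.0200, -0.1900, -0.0600)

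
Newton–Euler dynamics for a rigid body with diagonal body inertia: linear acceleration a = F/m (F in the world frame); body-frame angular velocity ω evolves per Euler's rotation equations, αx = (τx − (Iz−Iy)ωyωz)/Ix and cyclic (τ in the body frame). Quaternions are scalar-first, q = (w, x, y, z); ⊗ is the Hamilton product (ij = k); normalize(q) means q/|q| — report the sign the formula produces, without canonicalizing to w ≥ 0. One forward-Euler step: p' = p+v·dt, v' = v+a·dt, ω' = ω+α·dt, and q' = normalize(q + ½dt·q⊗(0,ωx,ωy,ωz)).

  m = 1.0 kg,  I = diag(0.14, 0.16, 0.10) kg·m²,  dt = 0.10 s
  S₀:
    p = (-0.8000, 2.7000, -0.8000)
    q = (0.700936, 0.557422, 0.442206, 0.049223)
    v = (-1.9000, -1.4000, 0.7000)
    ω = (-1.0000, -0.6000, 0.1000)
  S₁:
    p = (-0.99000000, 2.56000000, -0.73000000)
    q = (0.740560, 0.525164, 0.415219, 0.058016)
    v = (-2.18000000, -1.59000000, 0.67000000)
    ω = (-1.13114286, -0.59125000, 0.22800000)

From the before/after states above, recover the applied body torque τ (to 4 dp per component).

rate change Δω = (-0.13114286, 0.00875000, 0.12800000)
τ = I·(Δω/dt) + ω₀×(Iω₀) = (-0.1800, 0.0100, 0.1400)

τ = (-0.1800, 0.0100, 0.1400)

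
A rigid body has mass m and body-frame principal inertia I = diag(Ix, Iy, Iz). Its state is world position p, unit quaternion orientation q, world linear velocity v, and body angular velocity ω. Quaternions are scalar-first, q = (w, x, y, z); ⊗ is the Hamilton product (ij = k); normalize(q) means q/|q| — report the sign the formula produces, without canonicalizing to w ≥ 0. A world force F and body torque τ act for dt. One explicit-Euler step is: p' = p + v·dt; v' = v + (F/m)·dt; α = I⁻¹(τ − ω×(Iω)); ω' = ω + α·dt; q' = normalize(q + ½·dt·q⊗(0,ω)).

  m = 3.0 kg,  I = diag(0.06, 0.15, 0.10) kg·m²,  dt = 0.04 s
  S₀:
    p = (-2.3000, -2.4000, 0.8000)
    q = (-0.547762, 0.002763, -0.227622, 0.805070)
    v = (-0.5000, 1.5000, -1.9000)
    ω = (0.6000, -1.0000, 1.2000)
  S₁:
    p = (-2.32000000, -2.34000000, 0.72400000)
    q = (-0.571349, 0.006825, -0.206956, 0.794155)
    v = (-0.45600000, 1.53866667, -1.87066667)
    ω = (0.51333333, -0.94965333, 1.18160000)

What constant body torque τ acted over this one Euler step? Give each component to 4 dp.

τ = (-0.0700, 0.1600, -0.1000)

rate change Δω = (-0.08666667, 0.05034667, -0.01840000)
ω₀×(Iω₀) = (0.0600, -0.0288, -0.0540)
τ = I·(Δω/dt) + ω₀×(Iω₀) = (-0.0700, 0.1600, -0.1000)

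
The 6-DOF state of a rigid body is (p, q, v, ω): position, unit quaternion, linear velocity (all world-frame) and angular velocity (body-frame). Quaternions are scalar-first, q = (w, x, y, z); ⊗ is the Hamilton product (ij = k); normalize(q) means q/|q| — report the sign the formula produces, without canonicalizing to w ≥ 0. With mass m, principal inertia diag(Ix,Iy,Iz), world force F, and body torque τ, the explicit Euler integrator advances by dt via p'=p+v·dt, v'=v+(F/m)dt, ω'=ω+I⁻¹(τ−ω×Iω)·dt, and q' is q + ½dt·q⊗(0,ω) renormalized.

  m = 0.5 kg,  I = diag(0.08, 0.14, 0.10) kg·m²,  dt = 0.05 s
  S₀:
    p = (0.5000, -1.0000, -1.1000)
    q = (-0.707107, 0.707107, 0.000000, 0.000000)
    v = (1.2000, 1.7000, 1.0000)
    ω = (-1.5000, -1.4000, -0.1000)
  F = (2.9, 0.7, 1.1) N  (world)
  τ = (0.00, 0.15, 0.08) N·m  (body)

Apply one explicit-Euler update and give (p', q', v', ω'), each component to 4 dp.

p' = (0.5600, -0.9150, -1.0500)
q' = (-0.6797, 0.7327, 0.0265, -0.0230)
v' = (1.4900, 1.7700, 1.1100)
ω' = (-1.4965, -1.3454, -0.1230)

angular accel α = (0.0700, 1.0929, -0.4600)
ω' = ω + α·dt = (-1.4965, -1.3454, -0.1230)
Hamilton product q⊗(0,ω) = (1.0606605, 1.0606605, 1.0606605, -0.9192391)
q + ½dt·q⊗(0,ω), renormalized = (-0.6797, 0.7327, 0.0265, -0.0230)
p + v·dt = (0.5600, -0.9150, -1.0500)
v' = v + a·dt = (1.4900, 1.7700, 1.1100)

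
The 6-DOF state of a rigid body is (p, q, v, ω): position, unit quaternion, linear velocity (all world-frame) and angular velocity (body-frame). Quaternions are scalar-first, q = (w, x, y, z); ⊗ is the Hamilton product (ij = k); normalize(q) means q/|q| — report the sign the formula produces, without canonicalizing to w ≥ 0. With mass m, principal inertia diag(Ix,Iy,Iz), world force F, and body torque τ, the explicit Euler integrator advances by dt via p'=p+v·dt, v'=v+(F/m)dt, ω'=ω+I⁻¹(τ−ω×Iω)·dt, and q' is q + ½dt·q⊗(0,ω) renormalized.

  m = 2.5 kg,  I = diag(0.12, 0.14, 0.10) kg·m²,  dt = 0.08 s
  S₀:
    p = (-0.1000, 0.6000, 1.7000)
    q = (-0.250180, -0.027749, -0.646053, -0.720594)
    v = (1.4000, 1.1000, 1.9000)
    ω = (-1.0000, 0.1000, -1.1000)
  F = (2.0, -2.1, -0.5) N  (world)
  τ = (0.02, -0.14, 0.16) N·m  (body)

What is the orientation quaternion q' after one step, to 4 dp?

Hamilton product q⊗(0,ω) = (-0.7557971, 1.0328977, 0.6650521, -0.3736299)
q' = normalize(q + ½dt·q⊗(0,ω)) = (-0.2799, 0.0135, -0.6184, -0.7342)

q' = (-0.2799, 0.0135, -0.6184, -0.7342)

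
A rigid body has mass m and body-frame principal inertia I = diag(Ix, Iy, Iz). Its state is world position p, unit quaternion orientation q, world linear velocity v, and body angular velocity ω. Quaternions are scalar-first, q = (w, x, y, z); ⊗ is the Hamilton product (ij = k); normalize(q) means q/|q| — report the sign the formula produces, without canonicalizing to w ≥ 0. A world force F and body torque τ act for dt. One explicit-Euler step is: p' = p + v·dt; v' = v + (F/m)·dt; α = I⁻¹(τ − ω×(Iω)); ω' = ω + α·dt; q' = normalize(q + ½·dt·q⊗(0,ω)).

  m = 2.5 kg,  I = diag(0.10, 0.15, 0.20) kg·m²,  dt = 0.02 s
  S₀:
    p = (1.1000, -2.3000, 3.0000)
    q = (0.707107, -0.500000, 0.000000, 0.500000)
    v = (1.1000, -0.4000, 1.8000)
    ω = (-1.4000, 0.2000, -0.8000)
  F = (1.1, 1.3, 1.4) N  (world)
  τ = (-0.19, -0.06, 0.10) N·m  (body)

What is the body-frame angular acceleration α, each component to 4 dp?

precession coupling ω×(Iω) = (-0.0080, -0.1120, -0.0140)
α = I⁻¹(τ − ω×Iω) = (-1.8200, 0.3467, 0.5700)

α = (-1.8200, 0.3467, 0.5700)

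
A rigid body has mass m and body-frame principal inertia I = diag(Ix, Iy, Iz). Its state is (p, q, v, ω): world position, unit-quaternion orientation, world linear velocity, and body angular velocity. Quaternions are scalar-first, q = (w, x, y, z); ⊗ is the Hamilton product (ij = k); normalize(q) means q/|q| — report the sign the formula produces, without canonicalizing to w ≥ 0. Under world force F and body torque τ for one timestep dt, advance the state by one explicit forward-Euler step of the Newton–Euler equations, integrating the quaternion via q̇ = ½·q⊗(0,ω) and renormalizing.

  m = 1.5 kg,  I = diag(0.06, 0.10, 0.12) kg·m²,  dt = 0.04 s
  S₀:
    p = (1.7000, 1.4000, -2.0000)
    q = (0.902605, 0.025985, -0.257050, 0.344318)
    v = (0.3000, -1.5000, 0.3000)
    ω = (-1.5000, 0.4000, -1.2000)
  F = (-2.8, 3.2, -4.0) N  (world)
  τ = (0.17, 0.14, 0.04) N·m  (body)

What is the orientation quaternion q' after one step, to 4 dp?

Hamilton product q⊗(0,ω) = (0.5549791, -1.1831747, -0.1242530, -1.4583070)
q + ½dt·q⊗(0,ω), renormalized = (0.9130, 0.0023, -0.2593, 0.3149)

q' = (0.9130, 0.0023, -0.2593, 0.3149)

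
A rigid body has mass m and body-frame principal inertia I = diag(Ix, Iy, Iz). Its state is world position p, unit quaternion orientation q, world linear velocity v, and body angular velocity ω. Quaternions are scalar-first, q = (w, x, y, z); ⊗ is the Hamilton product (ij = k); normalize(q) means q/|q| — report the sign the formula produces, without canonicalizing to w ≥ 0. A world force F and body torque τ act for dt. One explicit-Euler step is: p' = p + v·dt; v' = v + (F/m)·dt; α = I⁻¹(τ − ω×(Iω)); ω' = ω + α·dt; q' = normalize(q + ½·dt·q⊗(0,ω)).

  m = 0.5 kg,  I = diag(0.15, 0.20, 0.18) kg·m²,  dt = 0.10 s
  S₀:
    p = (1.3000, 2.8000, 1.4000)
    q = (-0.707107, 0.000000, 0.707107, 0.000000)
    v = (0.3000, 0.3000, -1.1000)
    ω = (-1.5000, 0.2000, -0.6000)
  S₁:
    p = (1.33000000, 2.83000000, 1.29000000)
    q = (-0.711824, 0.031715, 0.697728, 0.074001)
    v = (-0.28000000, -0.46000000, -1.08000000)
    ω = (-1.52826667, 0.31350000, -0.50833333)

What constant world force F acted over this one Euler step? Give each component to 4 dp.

Δv = v₁−v₀ = (-0.58000000, -0.76000000, 0.02000000)
applied force F = (-2.9000, -3.8000, 0.1000)

F = (-2.9000, -3.8000, 0.1000)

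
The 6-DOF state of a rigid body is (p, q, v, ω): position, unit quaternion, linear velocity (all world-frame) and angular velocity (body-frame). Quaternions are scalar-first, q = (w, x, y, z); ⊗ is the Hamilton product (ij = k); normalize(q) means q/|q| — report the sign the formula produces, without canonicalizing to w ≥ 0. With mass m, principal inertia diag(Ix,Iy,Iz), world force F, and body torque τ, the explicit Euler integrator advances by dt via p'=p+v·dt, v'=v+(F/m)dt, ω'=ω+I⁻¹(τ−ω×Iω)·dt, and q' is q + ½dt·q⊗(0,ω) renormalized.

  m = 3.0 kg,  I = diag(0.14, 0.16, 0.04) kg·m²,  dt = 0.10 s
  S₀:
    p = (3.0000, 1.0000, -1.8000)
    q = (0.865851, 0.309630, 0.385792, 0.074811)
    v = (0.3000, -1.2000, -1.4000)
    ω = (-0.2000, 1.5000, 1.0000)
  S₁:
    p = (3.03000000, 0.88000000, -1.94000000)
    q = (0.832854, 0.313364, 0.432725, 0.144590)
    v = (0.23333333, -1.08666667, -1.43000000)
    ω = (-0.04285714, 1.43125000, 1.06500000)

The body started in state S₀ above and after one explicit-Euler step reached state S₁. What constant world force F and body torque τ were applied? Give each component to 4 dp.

F = (-2.0000, 3.4000, -0.9000)
τ = (0.0400, -0.1300, 0.0200)

Δv = v₁−v₀ = (-0.06666667, 0.11333333, -0.03000000)
m·(v₁−v₀)/dt = (-2.0000, 3.4000, -0.9000)
ω₁ − ω₀ = (0.15714286, -0.06875000, 0.06500000)
I·α + gyro = (0.0400, -0.1300, 0.0200)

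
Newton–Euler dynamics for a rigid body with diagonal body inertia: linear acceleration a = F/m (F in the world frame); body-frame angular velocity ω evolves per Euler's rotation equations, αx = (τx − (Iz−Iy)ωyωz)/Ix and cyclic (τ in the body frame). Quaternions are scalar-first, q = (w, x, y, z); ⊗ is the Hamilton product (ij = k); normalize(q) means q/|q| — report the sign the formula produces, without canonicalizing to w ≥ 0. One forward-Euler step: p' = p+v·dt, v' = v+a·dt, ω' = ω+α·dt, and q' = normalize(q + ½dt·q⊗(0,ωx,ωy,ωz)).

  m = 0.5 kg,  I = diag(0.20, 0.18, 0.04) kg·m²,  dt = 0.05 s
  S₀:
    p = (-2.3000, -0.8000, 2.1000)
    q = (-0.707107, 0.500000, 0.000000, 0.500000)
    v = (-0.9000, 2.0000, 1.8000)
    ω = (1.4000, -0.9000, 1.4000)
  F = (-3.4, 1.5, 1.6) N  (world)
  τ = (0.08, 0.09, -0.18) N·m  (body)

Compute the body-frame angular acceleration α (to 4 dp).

precession coupling ω×(Iω) = (0.1764, 0.3136, 0.0252)
angular accel α = (-0.4820, -1.2422, -5.1300)

α = (-0.4820, -1.2422, -5.1300)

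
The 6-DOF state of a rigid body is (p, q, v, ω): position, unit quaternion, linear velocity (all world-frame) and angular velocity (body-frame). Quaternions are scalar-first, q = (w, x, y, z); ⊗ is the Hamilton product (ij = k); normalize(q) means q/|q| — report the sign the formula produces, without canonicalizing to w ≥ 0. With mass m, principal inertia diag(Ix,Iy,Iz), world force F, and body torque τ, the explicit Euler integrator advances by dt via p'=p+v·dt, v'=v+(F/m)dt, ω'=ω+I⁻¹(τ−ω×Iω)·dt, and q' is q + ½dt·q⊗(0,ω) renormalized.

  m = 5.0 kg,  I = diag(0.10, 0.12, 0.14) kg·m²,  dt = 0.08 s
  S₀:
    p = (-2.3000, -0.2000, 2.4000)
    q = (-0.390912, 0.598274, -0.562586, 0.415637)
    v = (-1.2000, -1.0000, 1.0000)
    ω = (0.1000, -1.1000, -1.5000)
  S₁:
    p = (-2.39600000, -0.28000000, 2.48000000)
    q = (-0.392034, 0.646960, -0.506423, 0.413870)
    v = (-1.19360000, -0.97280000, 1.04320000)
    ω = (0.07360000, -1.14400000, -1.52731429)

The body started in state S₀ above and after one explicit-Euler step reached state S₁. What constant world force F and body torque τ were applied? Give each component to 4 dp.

F = (0.4000, 1.7000, 2.7000)
τ = (0.0000, -0.0600, -0.0500)

velocity change Δv = (0.00640000, 0.02720000, 0.04320000)
m·(v₁−v₀)/dt = (0.4000, 1.7000, 2.7000)
Δω = ω₁−ω₀ = (-0.02640000, -0.04400000, -0.02731429)
precession coupling = (0.0330, 0.0060, -0.0022)
τ = I·(Δω/dt) + ω₀×(Iω₀) = (0.0000, -0.0600, -0.0500)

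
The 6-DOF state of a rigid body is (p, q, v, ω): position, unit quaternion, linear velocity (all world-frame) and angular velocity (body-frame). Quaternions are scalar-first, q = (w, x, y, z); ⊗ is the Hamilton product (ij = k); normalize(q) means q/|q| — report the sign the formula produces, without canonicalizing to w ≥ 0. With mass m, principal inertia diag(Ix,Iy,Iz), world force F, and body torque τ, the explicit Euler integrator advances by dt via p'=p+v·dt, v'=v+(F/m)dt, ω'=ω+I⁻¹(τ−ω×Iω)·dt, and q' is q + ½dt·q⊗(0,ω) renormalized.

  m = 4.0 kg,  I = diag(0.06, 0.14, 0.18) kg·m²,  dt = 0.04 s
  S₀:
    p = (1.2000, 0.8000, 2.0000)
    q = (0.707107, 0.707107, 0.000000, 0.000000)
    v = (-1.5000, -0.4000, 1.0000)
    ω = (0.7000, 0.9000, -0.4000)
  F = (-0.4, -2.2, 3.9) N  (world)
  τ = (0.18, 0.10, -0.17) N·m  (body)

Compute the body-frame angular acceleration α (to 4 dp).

α = (3.2400, 0.4743, -1.2244)

gyro term ω×Iω = (-0.0144, 0.0336, 0.0504)
(τ − ω×Iω)/I = (3.2400, 0.4743, -1.2244)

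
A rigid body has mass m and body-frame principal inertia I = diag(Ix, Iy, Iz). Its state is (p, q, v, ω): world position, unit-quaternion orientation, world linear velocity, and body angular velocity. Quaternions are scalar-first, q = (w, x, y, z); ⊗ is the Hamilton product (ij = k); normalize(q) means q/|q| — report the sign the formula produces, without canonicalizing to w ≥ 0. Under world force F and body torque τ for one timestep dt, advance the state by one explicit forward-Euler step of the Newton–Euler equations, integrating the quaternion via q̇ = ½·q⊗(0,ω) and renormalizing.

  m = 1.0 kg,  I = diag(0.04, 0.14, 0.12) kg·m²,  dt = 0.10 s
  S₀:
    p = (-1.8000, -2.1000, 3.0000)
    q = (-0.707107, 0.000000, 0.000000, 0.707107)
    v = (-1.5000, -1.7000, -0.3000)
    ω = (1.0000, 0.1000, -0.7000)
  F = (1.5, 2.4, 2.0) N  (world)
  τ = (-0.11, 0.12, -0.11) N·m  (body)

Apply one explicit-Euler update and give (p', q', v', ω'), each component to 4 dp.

a = F/m = (1.5000, 2.4000, 2.0000)
new position p' = (-1.9500, -2.2700, 2.9700)
v' = v + a·dt = (-1.3500, -1.4600, -0.1000)
angular accel α = (-2.7850, 0.4571, -1.0000)
ω' = ω + α·dt = (0.7215, 0.1457, -0.8000)
2q̇ = q⊗(0,ω) = (0.4949749, -0.7778177, 0.6363963, 0.4949749)
updated quaternion q' = (-0.6811, -0.0388, 0.0318, 0.7305)

p' = (-1.9500, -2.2700, 2.9700)
q' = (-0.6811, -0.0388, 0.0318, 0.7305)
v' = (-1.3500, -1.4600, -0.1000)
ω' = (0.7215, 0.1457, -0.8000)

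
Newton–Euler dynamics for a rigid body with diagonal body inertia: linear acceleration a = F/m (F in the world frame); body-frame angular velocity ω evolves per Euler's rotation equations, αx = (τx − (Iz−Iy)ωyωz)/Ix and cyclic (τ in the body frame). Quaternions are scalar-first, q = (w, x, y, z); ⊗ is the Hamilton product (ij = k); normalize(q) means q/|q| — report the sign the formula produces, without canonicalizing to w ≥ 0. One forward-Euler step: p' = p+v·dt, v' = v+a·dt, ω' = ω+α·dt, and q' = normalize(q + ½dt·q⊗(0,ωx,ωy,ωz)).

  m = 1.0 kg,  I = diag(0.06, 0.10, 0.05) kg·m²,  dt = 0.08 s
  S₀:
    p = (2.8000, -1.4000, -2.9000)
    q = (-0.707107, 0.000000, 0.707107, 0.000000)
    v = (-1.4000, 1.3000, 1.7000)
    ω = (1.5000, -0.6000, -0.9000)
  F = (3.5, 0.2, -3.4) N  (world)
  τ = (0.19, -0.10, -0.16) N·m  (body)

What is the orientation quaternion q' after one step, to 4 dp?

2q̇ = q⊗(0,ω) = (0.4242642, -1.6970568, 0.4242642, -0.4242642)
q + ½dt·q⊗(0,ω), renormalized = (-0.6883, -0.0677, 0.7221, -0.0169)

q' = (-0.6883, -0.0677, 0.7221, -0.0169)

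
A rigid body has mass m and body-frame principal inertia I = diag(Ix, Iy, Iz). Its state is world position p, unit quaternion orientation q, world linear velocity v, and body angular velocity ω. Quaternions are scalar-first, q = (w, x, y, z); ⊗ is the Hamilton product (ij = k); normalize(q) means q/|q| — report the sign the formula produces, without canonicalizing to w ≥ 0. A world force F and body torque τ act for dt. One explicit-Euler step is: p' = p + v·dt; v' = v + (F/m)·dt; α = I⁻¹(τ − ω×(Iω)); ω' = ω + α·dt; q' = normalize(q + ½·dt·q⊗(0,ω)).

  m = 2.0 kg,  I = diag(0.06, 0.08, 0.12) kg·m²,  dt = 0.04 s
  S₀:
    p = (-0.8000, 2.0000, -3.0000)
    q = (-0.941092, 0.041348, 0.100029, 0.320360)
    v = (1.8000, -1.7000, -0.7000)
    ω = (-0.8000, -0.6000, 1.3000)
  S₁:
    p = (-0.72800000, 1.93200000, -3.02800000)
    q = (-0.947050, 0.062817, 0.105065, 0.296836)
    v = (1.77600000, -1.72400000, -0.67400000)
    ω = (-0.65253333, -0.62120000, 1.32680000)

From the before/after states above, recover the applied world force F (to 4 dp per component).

F = (-1.2000, -1.2000, 1.3000)

Δv = v₁−v₀ = (-0.02400000, -0.02400000, 0.02600000)
m·(v₁−v₀)/dt = (-1.2000, -1.2000, 1.3000)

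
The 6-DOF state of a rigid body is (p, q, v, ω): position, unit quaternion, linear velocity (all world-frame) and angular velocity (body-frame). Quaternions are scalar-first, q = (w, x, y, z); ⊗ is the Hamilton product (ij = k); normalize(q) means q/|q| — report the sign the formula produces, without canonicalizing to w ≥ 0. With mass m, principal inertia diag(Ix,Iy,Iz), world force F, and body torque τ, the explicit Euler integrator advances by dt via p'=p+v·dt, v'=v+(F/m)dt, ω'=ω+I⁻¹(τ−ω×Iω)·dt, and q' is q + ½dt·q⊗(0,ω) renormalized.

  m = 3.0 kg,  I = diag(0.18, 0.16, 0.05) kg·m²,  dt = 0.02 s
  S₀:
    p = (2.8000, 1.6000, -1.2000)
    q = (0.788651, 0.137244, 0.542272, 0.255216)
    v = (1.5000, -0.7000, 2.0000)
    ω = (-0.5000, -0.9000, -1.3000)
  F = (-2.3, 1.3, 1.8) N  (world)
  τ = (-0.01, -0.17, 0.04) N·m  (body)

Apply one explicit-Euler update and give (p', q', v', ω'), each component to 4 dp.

a = F/m = (-0.7667, 0.4333, 0.6000)
p + v·dt = (2.8300, 1.5860, -1.1600)
v' = v + a·dt = (1.4847, -0.6913, 2.0120)
precession coupling ω×(Iω) = (-0.1287, 0.0845, -0.0090)
α = I⁻¹(τ − ω×Iω) = (0.6594, -1.5906, 0.9800)
new body rate ω' = (-0.4868, -0.9318, -1.2804)
2q̇ = q⊗(0,ω) = (0.8884476, -0.8695847, -0.6589767, -0.8776299)
q' = normalize(q + ½dt·q⊗(0,ω)) = (0.7974, 0.1285, 0.5356, 0.2464)

p' = (2.8300, 1.5860, -1.1600)
q' = (0.7974, 0.1285, 0.5356, 0.2464)
v' = (1.4847, -0.6913, 2.0120)
ω' = (-0.4868, -0.9318, -1.2804)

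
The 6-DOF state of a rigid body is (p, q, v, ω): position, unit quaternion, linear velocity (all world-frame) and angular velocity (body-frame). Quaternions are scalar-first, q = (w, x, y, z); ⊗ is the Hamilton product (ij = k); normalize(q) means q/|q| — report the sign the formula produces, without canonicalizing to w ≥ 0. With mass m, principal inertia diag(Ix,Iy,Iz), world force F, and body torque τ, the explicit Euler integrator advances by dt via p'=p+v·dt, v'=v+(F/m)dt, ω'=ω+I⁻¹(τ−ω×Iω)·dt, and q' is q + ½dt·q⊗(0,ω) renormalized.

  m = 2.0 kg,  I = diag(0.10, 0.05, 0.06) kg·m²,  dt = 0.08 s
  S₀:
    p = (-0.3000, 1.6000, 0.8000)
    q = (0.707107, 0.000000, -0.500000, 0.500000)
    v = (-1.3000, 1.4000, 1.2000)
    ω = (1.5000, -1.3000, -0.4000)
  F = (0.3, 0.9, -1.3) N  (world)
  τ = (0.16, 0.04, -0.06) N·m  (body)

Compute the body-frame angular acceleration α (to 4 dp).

α = (1.5480, 1.2800, -2.6250)

gyro term ω×Iω = (0.0052, -0.0240, 0.0975)
angular accel α = (1.5480, 1.2800, -2.6250)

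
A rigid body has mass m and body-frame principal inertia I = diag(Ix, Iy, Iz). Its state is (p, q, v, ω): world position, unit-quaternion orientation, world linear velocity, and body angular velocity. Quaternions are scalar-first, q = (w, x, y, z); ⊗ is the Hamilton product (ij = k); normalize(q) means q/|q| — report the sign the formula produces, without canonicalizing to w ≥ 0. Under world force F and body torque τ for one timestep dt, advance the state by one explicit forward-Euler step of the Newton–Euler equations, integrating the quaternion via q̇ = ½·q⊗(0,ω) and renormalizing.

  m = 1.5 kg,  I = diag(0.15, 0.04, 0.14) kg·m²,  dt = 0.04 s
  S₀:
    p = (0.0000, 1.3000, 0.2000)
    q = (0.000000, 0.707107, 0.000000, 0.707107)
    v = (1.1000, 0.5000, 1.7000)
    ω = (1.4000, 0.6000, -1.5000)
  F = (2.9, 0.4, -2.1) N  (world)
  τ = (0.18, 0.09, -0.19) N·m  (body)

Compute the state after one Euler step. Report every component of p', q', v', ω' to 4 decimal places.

p' = (0.0440, 1.3200, 0.2680)
q' = (0.0014, 0.6980, 0.0410, 0.7149)
v' = (1.1773, 0.5107, 1.6440)
ω' = (1.4720, 0.7110, -1.5279)

a = (1.9333, 0.2667, -1.4000)
p' = p + v·dt = (0.0440, 1.3200, 0.2680)
v' = v + a·dt = (1.1773, 0.5107, 1.6440)
gyro term ω×Iω = (-0.0900, -0.0210, -0.0924)
(τ − ω×Iω)/I = (1.8000, 2.7750, -0.6971)
ω' = ω + α·dt = (1.4720, 0.7110, -1.5279)
q⊗(0,ω) = (0.0707107, -0.4242642, 2.0506103, 0.4242642)
q + ½dt·q⊗(0,ω), renormalized = (0.0014, 0.6980, 0.0410, 0.7149)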